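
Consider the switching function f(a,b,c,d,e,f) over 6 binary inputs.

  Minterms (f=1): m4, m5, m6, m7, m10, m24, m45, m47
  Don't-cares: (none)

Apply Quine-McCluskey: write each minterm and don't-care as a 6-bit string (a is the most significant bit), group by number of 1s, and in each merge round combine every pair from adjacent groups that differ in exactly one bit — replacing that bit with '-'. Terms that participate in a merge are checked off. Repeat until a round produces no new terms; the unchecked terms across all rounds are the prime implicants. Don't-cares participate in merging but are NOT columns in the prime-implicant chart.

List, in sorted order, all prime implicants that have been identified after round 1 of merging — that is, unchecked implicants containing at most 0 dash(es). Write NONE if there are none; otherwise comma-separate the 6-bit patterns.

001010, 011000

[col 0] 000100*, 000101*, 000110*, 000111*, 001010, 011000, 101101*, 101111*
[col 1] 0001-0*, 0001-1*, 00010-*, 00011-*, 1011-1
[col 2] 0001--
Prime implicants: 0001--, 001010, 011000, 1011-1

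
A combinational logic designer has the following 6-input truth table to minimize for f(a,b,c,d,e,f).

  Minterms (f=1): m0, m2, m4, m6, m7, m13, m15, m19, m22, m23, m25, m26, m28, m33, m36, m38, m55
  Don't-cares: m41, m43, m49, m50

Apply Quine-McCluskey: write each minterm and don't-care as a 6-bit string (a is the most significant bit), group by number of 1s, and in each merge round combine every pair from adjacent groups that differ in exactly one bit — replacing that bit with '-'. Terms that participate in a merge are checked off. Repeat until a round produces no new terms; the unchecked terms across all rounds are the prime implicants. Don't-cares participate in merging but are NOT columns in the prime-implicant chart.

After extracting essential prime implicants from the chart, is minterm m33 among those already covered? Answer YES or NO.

Round 0: 000000✓ 000010✓ 000100✓ 000110✓ 000111✓ 001101✓ 001111✓ 010011✓ 010110✓ 010111✓ 011001 011010 011100 100001✓ 100100✓ 100110✓ 101001✓ 101011✓ 110001✓ 110010 110111✓
Round 1: -00100✓ -00110✓ -10111 0-0110✓ 0-0111✓ 00-111 000-00✓ 000-10✓ 0000-0✓ 0001-0✓ 00011-✓ 0011-1 010-11 01011-✓ 1-0001 10-001 1001-0✓ 1010-1
Round 2: -001-0 0-011- 000--0
PIs = {-001-0, -10111, 0-011-, 00-111, 000--0, 0011-1, 010-11, 011001, 011010, 011100, 1-0001, 10-001, 1010-1, 110010}
Coverage chart:
  m0: 000--0 ←essential
  m2: 000--0 ←essential
  m4: -001-0,000--0
  m6: -001-0,0-011-,000--0
  m7: 0-011-,00-111
  m13: 0011-1 ←essential
  m15: 00-111,0011-1
  m19: 010-11 ←essential
  m22: 0-011- ←essential
  m23: -10111,0-011-,010-11
  m25: 011001 ←essential
  m26: 011010 ←essential
  m28: 011100 ←essential
  m33: 1-0001,10-001
  m36: -001-0 ←essential
  m38: -001-0 ←essential
  m55: -10111 ←essential
Essential: -001-0, -10111, 0-011-, 000--0, 0011-1, 010-11, 011001, 011010, 011100

NO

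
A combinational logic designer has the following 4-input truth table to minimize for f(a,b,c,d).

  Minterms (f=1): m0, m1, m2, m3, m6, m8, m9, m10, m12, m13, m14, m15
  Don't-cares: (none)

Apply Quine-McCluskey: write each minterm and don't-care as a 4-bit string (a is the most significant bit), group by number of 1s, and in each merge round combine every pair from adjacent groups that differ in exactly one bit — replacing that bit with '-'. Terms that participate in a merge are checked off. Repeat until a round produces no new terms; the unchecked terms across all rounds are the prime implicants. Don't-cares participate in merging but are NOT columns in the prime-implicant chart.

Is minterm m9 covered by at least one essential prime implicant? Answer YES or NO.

size-2^0 implicants → 0000(✓)  0001(✓)  0010(✓)  0011(✓)  0110(✓)  1000(✓)  1001(✓)  1010(✓)  1100(✓)  1101(✓)  1110(✓)  1111(✓)
size-2^1 implicants → -000(✓)  -001(✓)  -010(✓)  -110(✓)  0-10(✓)  00-0(✓)  00-1(✓)  000-(✓)  001-(✓)  1-00(✓)  1-01(✓)  1-10(✓)  10-0(✓)  100-(✓)  11-0(✓)  11-1(✓)  110-(✓)  111-(✓)
size-2^2 implicants → --10  -0-0  -00-  00--  1--0  1-0-  11--
Unchecked terms (primes): --10, -0-0, -00-, 00--, 1--0, 1-0-, 11--
Minterm coverage:
  m0 ⊆ -0-0,-00-,00--
  m1 ⊆ -00-,00--
  m2 ⊆ --10,-0-0,00--
  m3 ⊆ 00-- [E]
  m6 ⊆ --10 [E]
  m8 ⊆ -0-0,-00-,1--0,1-0-
  m9 ⊆ -00-,1-0-
  m10 ⊆ --10,-0-0,1--0
  m12 ⊆ 1--0,1-0-,11--
  m13 ⊆ 1-0-,11--
  m14 ⊆ --10,1--0,11--
  m15 ⊆ 11-- [E]
E = {--10, 00--, 11--}

NO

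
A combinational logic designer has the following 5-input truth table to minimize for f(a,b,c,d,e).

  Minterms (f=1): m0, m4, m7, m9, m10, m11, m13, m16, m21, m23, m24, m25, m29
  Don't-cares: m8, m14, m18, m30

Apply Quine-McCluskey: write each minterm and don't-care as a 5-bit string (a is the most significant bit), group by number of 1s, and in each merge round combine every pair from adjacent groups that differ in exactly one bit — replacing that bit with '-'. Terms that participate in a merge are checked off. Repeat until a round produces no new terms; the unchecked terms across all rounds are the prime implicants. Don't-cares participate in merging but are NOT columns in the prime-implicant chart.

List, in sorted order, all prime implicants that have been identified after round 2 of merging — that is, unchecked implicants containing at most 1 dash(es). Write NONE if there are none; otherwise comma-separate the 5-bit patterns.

size-2^0 implicants → 00000(✓)  00100(✓)  00111(✓)  01000(✓)  01001(✓)  01010(✓)  01011(✓)  01101(✓)  01110(✓)  10000(✓)  10010(✓)  10101(✓)  10111(✓)  11000(✓)  11001(✓)  11101(✓)  11110(✓)
size-2^1 implicants → -0000(✓)  -0111  -1000(✓)  -1001(✓)  -1101(✓)  -1110  0-000(✓)  00-00  01-01(✓)  01-10  010-0(✓)  010-1(✓)  0100-(✓)  0101-(✓)  1-000(✓)  1-101  100-0  101-1  11-01(✓)  1100-(✓)
size-2^2 implicants → --000  -1-01  -100-  010--
Unchecked terms (primes): --000, -0111, -1-01, -100-, -1110, 00-00, 01-10, 010--, 1-101, 100-0, 101-1

-0111, -1110, 00-00, 01-10, 1-101, 100-0, 101-1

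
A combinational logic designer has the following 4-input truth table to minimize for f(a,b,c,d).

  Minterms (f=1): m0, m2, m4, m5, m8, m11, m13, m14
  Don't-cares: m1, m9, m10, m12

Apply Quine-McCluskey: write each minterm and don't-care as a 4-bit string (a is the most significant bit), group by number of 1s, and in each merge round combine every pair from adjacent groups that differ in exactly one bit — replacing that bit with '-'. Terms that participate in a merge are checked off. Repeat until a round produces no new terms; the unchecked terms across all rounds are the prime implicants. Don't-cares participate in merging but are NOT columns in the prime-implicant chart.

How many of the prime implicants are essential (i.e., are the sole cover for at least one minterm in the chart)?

[col 0] 0000*, 0001*, 0010*, 0100*, 0101*, 1000*, 1001*, 1010*, 1011*, 1100*, 1101*, 1110*
[col 1] -000*, -001*, -010*, -100*, -101*, 0-00*, 0-01*, 00-0*, 000-*, 010-*, 1-00*, 1-01*, 1-10*, 10-0*, 10-1*, 100-*, 101-*, 11-0*, 110-*
[col 2] --00*, --01*, -0-0, -00-*, -10-*, 0-0-*, 1--0, 1-0-*, 10--
[col 3] --0-
Prime implicants: --0-, -0-0, 1--0, 10--
PI chart (minterm → PIs covering it):
  0 | --0-,-0-0
  2 | -0-0  (sole → essential)
  4 | --0-  (sole → essential)
  5 | --0-  (sole → essential)
  8 | --0-,-0-0,1--0,10--
  11 | 10--  (sole → essential)
  13 | --0-  (sole → essential)
  14 | 1--0  (sole → essential)
Essential prime implicants: --0-, -0-0, 1--0, 10--

4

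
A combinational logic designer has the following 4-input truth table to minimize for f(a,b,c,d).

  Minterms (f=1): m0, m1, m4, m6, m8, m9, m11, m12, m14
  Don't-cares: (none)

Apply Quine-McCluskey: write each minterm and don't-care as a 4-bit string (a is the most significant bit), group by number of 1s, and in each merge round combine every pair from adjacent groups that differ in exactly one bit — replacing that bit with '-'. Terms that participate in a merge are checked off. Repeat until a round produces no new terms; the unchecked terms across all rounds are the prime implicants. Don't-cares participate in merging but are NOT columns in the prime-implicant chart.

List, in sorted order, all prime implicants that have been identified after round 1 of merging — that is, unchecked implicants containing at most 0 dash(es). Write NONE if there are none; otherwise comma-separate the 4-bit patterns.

NONE

[col 0] 0000*, 0001*, 0100*, 0110*, 1000*, 1001*, 1011*, 1100*, 1110*
[col 1] -000*, -001*, -100*, -110*, 0-00*, 000-*, 01-0*, 1-00*, 10-1, 100-*, 11-0*
[col 2] --00, -00-, -1-0
Prime implicants: --00, -00-, -1-0, 10-1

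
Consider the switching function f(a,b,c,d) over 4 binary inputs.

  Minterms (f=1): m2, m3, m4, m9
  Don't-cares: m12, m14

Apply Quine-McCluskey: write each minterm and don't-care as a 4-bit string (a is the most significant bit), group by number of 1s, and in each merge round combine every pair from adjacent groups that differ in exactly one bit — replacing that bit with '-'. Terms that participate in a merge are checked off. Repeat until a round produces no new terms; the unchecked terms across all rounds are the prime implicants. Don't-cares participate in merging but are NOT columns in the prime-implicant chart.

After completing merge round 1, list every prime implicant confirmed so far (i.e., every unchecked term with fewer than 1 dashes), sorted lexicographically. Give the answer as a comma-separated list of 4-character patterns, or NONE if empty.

Round 0: 0010✓ 0011✓ 0100✓ 1001 1100✓ 1110✓
Round 1: -100 001- 11-0
PIs = {-100, 001-, 1001, 11-0}

1001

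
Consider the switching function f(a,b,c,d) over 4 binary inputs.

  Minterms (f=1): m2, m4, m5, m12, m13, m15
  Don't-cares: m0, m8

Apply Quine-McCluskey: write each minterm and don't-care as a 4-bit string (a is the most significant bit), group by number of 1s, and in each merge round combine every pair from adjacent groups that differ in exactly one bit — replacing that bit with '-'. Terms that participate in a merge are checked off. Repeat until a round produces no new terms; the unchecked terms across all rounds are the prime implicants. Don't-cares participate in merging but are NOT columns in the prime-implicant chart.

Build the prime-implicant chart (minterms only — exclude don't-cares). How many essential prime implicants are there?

3

size-2^0 implicants → 0000(✓)  0010(✓)  0100(✓)  0101(✓)  1000(✓)  1100(✓)  1101(✓)  1111(✓)
size-2^1 implicants → -000(✓)  -100(✓)  -101(✓)  0-00(✓)  00-0  010-(✓)  1-00(✓)  11-1  110-(✓)
size-2^2 implicants → --00  -10-
Unchecked terms (primes): --00, -10-, 00-0, 11-1
Minterm coverage:
  m2 ⊆ 00-0 [E]
  m4 ⊆ --00,-10-
  m5 ⊆ -10- [E]
  m12 ⊆ --00,-10-
  m13 ⊆ -10-,11-1
  m15 ⊆ 11-1 [E]
E = {-10-, 00-0, 11-1}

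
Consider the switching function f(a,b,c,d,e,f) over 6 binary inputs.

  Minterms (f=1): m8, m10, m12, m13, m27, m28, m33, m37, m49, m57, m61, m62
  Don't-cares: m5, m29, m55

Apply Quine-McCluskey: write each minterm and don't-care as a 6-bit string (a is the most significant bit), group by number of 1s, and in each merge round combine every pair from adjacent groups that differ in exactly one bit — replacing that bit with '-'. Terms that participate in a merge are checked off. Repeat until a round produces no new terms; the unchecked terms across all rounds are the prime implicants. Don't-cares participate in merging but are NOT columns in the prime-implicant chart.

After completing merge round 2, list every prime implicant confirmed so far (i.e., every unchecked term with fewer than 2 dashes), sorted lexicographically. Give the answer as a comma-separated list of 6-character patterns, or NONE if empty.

-00101, -11101, 00-101, 001-00, 0010-0, 011011, 1-0001, 100-01, 11-001, 110111, 111-01, 111110

Round 0: 000101✓ 001000✓ 001010✓ 001100✓ 001101✓ 011011 011100✓ 011101✓ 100001✓ 100101✓ 110001✓ 110111 111001✓ 111101✓ 111110
Round 1: -00101 -11101 0-1100✓ 0-1101✓ 00-101 001-00 0010-0 00110-✓ 01110-✓ 1-0001 100-01 11-001 111-01
Round 2: 0-110-
PIs = {-00101, -11101, 0-110-, 00-101, 001-00, 0010-0, 011011, 1-0001, 100-01, 11-001, 110111, 111-01, 111110}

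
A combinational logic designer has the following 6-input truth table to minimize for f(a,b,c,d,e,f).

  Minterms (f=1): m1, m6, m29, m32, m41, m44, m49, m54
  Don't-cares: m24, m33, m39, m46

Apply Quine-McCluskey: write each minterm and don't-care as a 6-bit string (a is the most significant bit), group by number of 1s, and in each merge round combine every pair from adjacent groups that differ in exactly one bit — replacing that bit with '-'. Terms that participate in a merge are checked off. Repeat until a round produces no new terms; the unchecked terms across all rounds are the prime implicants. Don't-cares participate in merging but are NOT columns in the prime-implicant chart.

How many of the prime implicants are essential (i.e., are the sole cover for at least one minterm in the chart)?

8

[col 0] 000001*, 000110, 011000, 011101, 100000*, 100001*, 100111, 101001*, 101100*, 101110*, 110001*, 110110
[col 1] -00001, 1-0001, 10-001, 10000-, 1011-0
Prime implicants: -00001, 000110, 011000, 011101, 1-0001, 10-001, 10000-, 100111, 1011-0, 110110
PI chart (minterm → PIs covering it):
  1 | -00001  (sole → essential)
  6 | 000110  (sole → essential)
  29 | 011101  (sole → essential)
  32 | 10000-  (sole → essential)
  41 | 10-001  (sole → essential)
  44 | 1011-0  (sole → essential)
  49 | 1-0001  (sole → essential)
  54 | 110110  (sole → essential)
Essential prime implicants: -00001, 000110, 011101, 1-0001, 10-001, 10000-, 1011-0, 110110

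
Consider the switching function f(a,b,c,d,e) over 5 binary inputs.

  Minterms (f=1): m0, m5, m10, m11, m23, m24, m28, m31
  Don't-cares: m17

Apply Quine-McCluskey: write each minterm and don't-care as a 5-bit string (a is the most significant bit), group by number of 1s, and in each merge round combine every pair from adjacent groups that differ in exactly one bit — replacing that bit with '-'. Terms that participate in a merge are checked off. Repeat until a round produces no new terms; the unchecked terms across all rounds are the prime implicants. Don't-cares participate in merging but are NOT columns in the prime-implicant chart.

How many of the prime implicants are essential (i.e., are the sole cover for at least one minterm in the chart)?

[col 0] 00000, 00101, 01010*, 01011*, 10001, 10111*, 11000*, 11100*, 11111*
[col 1] 0101-, 1-111, 11-00
Prime implicants: 00000, 00101, 0101-, 1-111, 10001, 11-00
PI chart (minterm → PIs covering it):
  0 | 00000  (sole → essential)
  5 | 00101  (sole → essential)
  10 | 0101-  (sole → essential)
  11 | 0101-  (sole → essential)
  23 | 1-111  (sole → essential)
  24 | 11-00  (sole → essential)
  28 | 11-00  (sole → essential)
  31 | 1-111  (sole → essential)
Essential prime implicants: 00000, 00101, 0101-, 1-111, 11-00

5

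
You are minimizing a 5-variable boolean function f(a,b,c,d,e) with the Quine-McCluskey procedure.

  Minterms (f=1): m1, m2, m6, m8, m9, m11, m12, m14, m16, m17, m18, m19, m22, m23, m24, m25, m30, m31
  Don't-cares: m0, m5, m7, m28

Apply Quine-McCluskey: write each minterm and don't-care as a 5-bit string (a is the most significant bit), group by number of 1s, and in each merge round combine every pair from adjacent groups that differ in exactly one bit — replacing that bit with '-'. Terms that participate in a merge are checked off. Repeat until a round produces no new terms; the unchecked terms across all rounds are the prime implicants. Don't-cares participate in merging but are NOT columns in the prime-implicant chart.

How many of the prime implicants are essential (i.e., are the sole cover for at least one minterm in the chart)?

Round 0: 00000✓ 00001✓ 00010✓ 00101✓ 00110✓ 00111✓ 01000✓ 01001✓ 01011✓ 01100✓ 01110✓ 10000✓ 10001✓ 10010✓ 10011✓ 10110✓ 10111✓ 11000✓ 11001✓ 11100✓ 11110✓ 11111✓
Round 1: -0000✓ -0001✓ -0010✓ -0110✓ -0111✓ -1000✓ -1001✓ -1100✓ -1110✓ 0-000✓ 0-001✓ 0-110✓ 00-01 00-10✓ 000-0✓ 0000-✓ 001-1 0011-✓ 01-00✓ 010-1 0100-✓ 011-0✓ 1-000✓ 1-001✓ 1-110✓ 1-111✓ 10-10✓ 10-11✓ 100-0✓ 100-1✓ 1000-✓ 1001-✓ 1011-✓ 11-00✓ 1100-✓ 111-0✓ 1111-✓
Round 2: --000✓ --001✓ --110 -0-10 -00-0 -000-✓ -011- -1-00 -100-✓ -11-0 0-00-✓ 1-00-✓ 1-11- 10-1- 100--
Round 3: --00-
PIs = {--00-, --110, -0-10, -00-0, -011-, -1-00, -11-0, 00-01, 001-1, 010-1, 1-11-, 10-1-, 100--}
Coverage chart:
  m1: --00-,00-01
  m2: -0-10,-00-0
  m6: --110,-0-10,-011-
  m8: --00-,-1-00
  m9: --00-,010-1
  m11: 010-1 ←essential
  m12: -1-00,-11-0
  m14: --110,-11-0
  m16: --00-,-00-0,100--
  m17: --00-,100--
  m18: -0-10,-00-0,10-1-,100--
  m19: 10-1-,100--
  m22: --110,-0-10,-011-,1-11-,10-1-
  m23: -011-,1-11-,10-1-
  m24: --00-,-1-00
  m25: --00- ←essential
  m30: --110,-11-0,1-11-
  m31: 1-11- ←essential
Essential: --00-, 010-1, 1-11-

3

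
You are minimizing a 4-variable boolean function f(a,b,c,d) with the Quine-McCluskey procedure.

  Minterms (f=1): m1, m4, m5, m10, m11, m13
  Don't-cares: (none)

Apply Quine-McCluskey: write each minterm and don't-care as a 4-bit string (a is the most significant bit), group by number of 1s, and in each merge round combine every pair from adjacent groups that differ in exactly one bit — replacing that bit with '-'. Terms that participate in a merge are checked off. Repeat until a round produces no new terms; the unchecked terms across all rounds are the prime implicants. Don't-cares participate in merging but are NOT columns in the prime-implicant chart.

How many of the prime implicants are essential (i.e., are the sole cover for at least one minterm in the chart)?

size-2^0 implicants → 0001(✓)  0100(✓)  0101(✓)  1010(✓)  1011(✓)  1101(✓)
size-2^1 implicants → -101  0-01  010-  101-
Unchecked terms (primes): -101, 0-01, 010-, 101-
Minterm coverage:
  m1 ⊆ 0-01 [E]
  m4 ⊆ 010- [E]
  m5 ⊆ -101,0-01,010-
  m10 ⊆ 101- [E]
  m11 ⊆ 101- [E]
  m13 ⊆ -101 [E]
E = {-101, 0-01, 010-, 101-}

4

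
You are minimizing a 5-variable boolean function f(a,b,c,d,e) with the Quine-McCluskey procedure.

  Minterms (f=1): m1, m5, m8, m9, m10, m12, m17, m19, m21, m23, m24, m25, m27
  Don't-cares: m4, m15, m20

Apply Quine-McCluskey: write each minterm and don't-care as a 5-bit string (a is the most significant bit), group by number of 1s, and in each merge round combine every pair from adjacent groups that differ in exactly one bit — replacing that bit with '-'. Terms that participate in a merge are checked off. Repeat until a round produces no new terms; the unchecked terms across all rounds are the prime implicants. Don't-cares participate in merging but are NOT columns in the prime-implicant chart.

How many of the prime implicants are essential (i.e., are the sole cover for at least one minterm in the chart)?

4

size-2^0 implicants → 00001(✓)  00100(✓)  00101(✓)  01000(✓)  01001(✓)  01010(✓)  01100(✓)  01111  10001(✓)  10011(✓)  10100(✓)  10101(✓)  10111(✓)  11000(✓)  11001(✓)  11011(✓)
size-2^1 implicants → -0001(✓)  -0100(✓)  -0101(✓)  -1000(✓)  -1001(✓)  0-001(✓)  0-100  00-01(✓)  0010-(✓)  01-00  010-0  0100-(✓)  1-001(✓)  1-011(✓)  10-01(✓)  10-11(✓)  100-1(✓)  101-1(✓)  1010-(✓)  110-1(✓)  1100-(✓)
size-2^2 implicants → --001  -0-01  -010-  -100-  1-0-1  10--1
Unchecked terms (primes): --001, -0-01, -010-, -100-, 0-100, 01-00, 010-0, 01111, 1-0-1, 10--1
Minterm coverage:
  m1 ⊆ --001,-0-01
  m5 ⊆ -0-01,-010-
  m8 ⊆ -100-,01-00,010-0
  m9 ⊆ --001,-100-
  m10 ⊆ 010-0 [E]
  m12 ⊆ 0-100,01-00
  m17 ⊆ --001,-0-01,1-0-1,10--1
  m19 ⊆ 1-0-1,10--1
  m21 ⊆ -0-01,-010-,10--1
  m23 ⊆ 10--1 [E]
  m24 ⊆ -100- [E]
  m25 ⊆ --001,-100-,1-0-1
  m27 ⊆ 1-0-1 [E]
E = {-100-, 010-0, 1-0-1, 10--1}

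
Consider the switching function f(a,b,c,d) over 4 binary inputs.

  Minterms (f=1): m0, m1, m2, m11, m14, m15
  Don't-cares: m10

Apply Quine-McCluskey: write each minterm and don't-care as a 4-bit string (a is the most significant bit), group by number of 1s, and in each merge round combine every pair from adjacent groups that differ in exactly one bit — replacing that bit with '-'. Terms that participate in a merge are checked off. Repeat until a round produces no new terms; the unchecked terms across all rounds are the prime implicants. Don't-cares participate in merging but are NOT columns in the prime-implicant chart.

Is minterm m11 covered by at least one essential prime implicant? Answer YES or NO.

size-2^0 implicants → 0000(✓)  0001(✓)  0010(✓)  1010(✓)  1011(✓)  1110(✓)  1111(✓)
size-2^1 implicants → -010  00-0  000-  1-10(✓)  1-11(✓)  101-(✓)  111-(✓)
size-2^2 implicants → 1-1-
Unchecked terms (primes): -010, 00-0, 000-, 1-1-
Minterm coverage:
  m0 ⊆ 00-0,000-
  m1 ⊆ 000- [E]
  m2 ⊆ -010,00-0
  m11 ⊆ 1-1- [E]
  m14 ⊆ 1-1- [E]
  m15 ⊆ 1-1- [E]
E = {000-, 1-1-}

YES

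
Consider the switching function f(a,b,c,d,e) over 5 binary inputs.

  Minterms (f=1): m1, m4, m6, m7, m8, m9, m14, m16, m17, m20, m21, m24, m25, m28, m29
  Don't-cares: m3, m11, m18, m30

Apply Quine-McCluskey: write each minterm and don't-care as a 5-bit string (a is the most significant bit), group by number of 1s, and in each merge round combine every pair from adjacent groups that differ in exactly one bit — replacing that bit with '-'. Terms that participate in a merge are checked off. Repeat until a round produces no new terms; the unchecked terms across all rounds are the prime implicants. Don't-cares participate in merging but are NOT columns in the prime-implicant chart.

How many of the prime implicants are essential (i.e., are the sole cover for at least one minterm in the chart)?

size-2^0 implicants → 00001(✓)  00011(✓)  00100(✓)  00110(✓)  00111(✓)  01000(✓)  01001(✓)  01011(✓)  01110(✓)  10000(✓)  10001(✓)  10010(✓)  10100(✓)  10101(✓)  11000(✓)  11001(✓)  11100(✓)  11101(✓)  11110(✓)
size-2^1 implicants → -0001(✓)  -0100  -1000(✓)  -1001(✓)  -1110  0-001(✓)  0-011(✓)  0-110  00-11  000-1(✓)  001-0  0011-  010-1(✓)  0100-(✓)  1-000(✓)  1-001(✓)  1-100(✓)  1-101(✓)  10-00(✓)  10-01(✓)  100-0  1000-(✓)  1010-(✓)  11-00(✓)  11-01(✓)  1100-(✓)  111-0  1110-(✓)
size-2^2 implicants → --001  -100-  0-0-1  1--00(✓)  1--01(✓)  1-00-(✓)  1-10-(✓)  10-0-(✓)  11-0-(✓)
size-2^3 implicants → 1--0-
Unchecked terms (primes): --001, -0100, -100-, -1110, 0-0-1, 0-110, 00-11, 001-0, 0011-, 1--0-, 100-0, 111-0
Minterm coverage:
  m1 ⊆ --001,0-0-1
  m4 ⊆ -0100,001-0
  m6 ⊆ 0-110,001-0,0011-
  m7 ⊆ 00-11,0011-
  m8 ⊆ -100- [E]
  m9 ⊆ --001,-100-,0-0-1
  m14 ⊆ -1110,0-110
  m16 ⊆ 1--0-,100-0
  m17 ⊆ --001,1--0-
  m20 ⊆ -0100,1--0-
  m21 ⊆ 1--0- [E]
  m24 ⊆ -100-,1--0-
  m25 ⊆ --001,-100-,1--0-
  m28 ⊆ 1--0-,111-0
  m29 ⊆ 1--0- [E]
E = {-100-, 1--0-}

2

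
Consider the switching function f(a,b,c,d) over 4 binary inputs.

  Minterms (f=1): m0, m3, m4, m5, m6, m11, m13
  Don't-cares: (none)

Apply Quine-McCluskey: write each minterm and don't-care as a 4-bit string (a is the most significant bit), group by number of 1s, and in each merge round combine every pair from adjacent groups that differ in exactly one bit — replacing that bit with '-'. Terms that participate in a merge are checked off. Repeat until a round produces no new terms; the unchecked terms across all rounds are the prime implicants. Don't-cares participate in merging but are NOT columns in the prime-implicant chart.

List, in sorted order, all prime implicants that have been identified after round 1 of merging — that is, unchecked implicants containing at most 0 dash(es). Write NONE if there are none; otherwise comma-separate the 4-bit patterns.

NONE

size-2^0 implicants → 0000(✓)  0011(✓)  0100(✓)  0101(✓)  0110(✓)  1011(✓)  1101(✓)
size-2^1 implicants → -011  -101  0-00  01-0  010-
Unchecked terms (primes): -011, -101, 0-00, 01-0, 010-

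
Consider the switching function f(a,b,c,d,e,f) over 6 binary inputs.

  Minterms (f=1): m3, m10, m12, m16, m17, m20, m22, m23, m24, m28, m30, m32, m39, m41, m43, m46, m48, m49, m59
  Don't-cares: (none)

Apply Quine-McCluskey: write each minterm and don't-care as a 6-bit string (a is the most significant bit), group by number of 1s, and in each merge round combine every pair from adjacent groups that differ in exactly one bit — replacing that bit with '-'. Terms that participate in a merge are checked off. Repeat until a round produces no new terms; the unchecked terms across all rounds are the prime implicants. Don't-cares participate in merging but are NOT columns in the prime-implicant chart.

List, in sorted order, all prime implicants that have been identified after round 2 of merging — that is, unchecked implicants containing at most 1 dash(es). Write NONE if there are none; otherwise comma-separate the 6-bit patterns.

0-1100, 000011, 001010, 01011-, 1-0000, 1-1011, 100111, 1010-1, 101110

[col 0] 000011, 001010, 001100*, 010000*, 010001*, 010100*, 010110*, 010111*, 011000*, 011100*, 011110*, 100000*, 100111, 101001*, 101011*, 101110, 110000*, 110001*, 111011*
[col 1] -10000*, -10001*, 0-1100, 01-000*, 01-100*, 01-110*, 010-00*, 01000-*, 0101-0*, 01011-, 011-00*, 0111-0*, 1-0000, 1-1011, 1010-1, 11000-*
[col 2] -1000-, 01--00, 01-1-0
Prime implicants: -1000-, 0-1100, 000011, 001010, 01--00, 01-1-0, 01011-, 1-0000, 1-1011, 100111, 1010-1, 101110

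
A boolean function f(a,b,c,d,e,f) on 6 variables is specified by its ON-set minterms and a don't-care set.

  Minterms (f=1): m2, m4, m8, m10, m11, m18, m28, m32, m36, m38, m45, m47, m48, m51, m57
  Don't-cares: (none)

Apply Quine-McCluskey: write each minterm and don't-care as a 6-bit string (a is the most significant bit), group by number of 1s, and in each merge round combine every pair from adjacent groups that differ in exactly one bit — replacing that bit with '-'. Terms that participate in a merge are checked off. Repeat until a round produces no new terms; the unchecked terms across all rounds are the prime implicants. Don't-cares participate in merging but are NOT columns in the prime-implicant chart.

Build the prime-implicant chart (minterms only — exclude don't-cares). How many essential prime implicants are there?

Round 0: 000010✓ 000100✓ 001000✓ 001010✓ 001011✓ 010010✓ 011100 100000✓ 100100✓ 100110✓ 101101✓ 101111✓ 110000✓ 110011 111001
Round 1: -00100 0-0010 00-010 0010-0 00101- 1-0000 100-00 1001-0 1011-1
PIs = {-00100, 0-0010, 00-010, 0010-0, 00101-, 011100, 1-0000, 100-00, 1001-0, 1011-1, 110011, 111001}
Coverage chart:
  m2: 0-0010,00-010
  m4: -00100 ←essential
  m8: 0010-0 ←essential
  m10: 00-010,0010-0,00101-
  m11: 00101- ←essential
  m18: 0-0010 ←essential
  m28: 011100 ←essential
  m32: 1-0000,100-00
  m36: -00100,100-00,1001-0
  m38: 1001-0 ←essential
  m45: 1011-1 ←essential
  m47: 1011-1 ←essential
  m48: 1-0000 ←essential
  m51: 110011 ←essential
  m57: 111001 ←essential
Essential: -00100, 0-0010, 0010-0, 00101-, 011100, 1-0000, 1001-0, 1011-1, 110011, 111001

10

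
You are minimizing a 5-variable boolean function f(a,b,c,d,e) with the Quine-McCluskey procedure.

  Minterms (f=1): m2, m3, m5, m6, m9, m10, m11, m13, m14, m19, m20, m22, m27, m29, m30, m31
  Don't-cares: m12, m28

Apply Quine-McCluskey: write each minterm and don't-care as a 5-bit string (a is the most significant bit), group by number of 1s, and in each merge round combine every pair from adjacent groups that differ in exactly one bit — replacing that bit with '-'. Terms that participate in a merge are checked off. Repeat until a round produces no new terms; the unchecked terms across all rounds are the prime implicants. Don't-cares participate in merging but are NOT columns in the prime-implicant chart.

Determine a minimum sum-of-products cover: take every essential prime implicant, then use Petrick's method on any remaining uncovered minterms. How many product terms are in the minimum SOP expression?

[col 0] 00010*, 00011*, 00101*, 00110*, 01001*, 01010*, 01011*, 01100*, 01101*, 01110*, 10011*, 10100*, 10110*, 11011*, 11100*, 11101*, 11110*, 11111*
[col 1] -0011*, -0110*, -1011*, -1100*, -1101*, -1110*, 0-010*, 0-011*, 0-101, 0-110*, 00-10*, 0001-*, 01-01, 01-10*, 010-1, 0101-*, 011-0*, 0110-*, 1-011*, 1-100*, 1-110*, 101-0*, 11-11, 111-0*, 111-1*, 1110-*, 1111-*
[col 2] --011, --110, -11-0, -110-, 0--10, 0-01-, 1-1-0, 111--
Prime implicants: --011, --110, -11-0, -110-, 0--10, 0-01-, 0-101, 01-01, 010-1, 1-1-0, 11-11, 111--
PI chart (minterm → PIs covering it):
  2 | 0--10,0-01-
  3 | --011,0-01-
  5 | 0-101  (sole → essential)
  6 | --110,0--10
  9 | 01-01,010-1
  10 | 0--10,0-01-
  11 | --011,0-01-,010-1
  13 | -110-,0-101,01-01
  14 | --110,-11-0,0--10
  19 | --011  (sole → essential)
  20 | 1-1-0  (sole → essential)
  22 | --110,1-1-0
  27 | --011,11-11
  29 | -110-,111--
  30 | --110,-11-0,1-1-0,111--
  31 | 11-11,111--
Essential prime implicants: --011, 0-101, 1-1-0
Petrick residual → 0--10, 01-01, 111--
Minimum SOP uses 6 PIs: c'de + a'de' + a'cd'e + a'bd'e + ace' + abc

6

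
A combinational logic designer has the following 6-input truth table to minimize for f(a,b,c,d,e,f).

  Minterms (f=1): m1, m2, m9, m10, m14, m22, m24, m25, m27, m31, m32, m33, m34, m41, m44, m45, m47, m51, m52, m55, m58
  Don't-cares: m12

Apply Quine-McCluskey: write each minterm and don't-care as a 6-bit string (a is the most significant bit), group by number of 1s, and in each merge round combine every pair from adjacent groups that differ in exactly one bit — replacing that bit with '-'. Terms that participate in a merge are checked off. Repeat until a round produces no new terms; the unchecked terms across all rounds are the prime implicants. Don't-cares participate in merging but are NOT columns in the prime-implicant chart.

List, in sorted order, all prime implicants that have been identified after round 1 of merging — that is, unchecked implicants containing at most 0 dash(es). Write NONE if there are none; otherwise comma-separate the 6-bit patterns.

[col 0] 000001*, 000010*, 001001*, 001010*, 001100*, 001110*, 010110, 011000*, 011001*, 011011*, 011111*, 100000*, 100001*, 100010*, 101001*, 101100*, 101101*, 101111*, 110011*, 110100, 110111*, 111010
[col 1] -00001*, -00010, -01001*, -01100, 0-1001, 00-001*, 00-010, 001-10, 0011-0, 011-11, 0110-1, 01100-, 10-001*, 1000-0, 10000-, 101-01, 1011-1, 10110-, 110-11
[col 2] -0-001
Prime implicants: -0-001, -00010, -01100, 0-1001, 00-010, 001-10, 0011-0, 010110, 011-11, 0110-1, 01100-, 1000-0, 10000-, 101-01, 1011-1, 10110-, 110-11, 110100, 111010

010110, 110100, 111010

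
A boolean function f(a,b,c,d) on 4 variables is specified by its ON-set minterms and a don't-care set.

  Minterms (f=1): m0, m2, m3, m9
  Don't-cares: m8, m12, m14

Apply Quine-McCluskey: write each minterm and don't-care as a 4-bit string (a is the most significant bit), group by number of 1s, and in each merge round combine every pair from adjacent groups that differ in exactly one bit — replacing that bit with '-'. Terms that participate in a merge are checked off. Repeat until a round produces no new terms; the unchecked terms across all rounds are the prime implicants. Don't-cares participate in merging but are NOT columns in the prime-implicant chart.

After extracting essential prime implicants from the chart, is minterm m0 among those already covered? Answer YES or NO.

size-2^0 implicants → 0000(✓)  0010(✓)  0011(✓)  1000(✓)  1001(✓)  1100(✓)  1110(✓)
size-2^1 implicants → -000  00-0  001-  1-00  100-  11-0
Unchecked terms (primes): -000, 00-0, 001-, 1-00, 100-, 11-0
Minterm coverage:
  m0 ⊆ -000,00-0
  m2 ⊆ 00-0,001-
  m3 ⊆ 001- [E]
  m9 ⊆ 100- [E]
E = {001-, 100-}

NO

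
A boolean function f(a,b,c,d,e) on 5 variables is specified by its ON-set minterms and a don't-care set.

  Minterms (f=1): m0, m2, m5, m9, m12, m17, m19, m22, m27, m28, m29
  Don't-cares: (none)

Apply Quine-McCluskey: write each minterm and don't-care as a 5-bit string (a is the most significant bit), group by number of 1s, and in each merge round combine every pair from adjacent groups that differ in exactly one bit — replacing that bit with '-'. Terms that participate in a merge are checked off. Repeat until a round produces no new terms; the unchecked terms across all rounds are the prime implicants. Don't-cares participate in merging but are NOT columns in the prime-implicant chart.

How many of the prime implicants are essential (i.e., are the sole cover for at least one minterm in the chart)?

Round 0: 00000✓ 00010✓ 00101 01001 01100✓ 10001✓ 10011✓ 10110 11011✓ 11100✓ 11101✓
Round 1: -1100 000-0 1-011 100-1 1110-
PIs = {-1100, 000-0, 00101, 01001, 1-011, 100-1, 10110, 1110-}
Coverage chart:
  m0: 000-0 ←essential
  m2: 000-0 ←essential
  m5: 00101 ←essential
  m9: 01001 ←essential
  m12: -1100 ←essential
  m17: 100-1 ←essential
  m19: 1-011,100-1
  m22: 10110 ←essential
  m27: 1-011 ←essential
  m28: -1100,1110-
  m29: 1110- ←essential
Essential: -1100, 000-0, 00101, 01001, 1-011, 100-1, 10110, 1110-

8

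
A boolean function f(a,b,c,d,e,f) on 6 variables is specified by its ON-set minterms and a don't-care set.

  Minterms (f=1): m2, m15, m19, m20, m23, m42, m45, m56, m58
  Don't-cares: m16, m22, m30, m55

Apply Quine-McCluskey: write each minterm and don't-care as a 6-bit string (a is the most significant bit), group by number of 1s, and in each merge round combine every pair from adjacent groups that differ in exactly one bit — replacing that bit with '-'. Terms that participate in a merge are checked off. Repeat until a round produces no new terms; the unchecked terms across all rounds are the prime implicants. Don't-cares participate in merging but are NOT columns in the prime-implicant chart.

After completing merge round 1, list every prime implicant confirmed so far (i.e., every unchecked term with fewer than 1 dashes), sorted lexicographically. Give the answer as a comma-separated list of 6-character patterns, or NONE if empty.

000010, 001111, 101101

[col 0] 000010, 001111, 010000*, 010011*, 010100*, 010110*, 010111*, 011110*, 101010*, 101101, 110111*, 111000*, 111010*
[col 1] -10111, 01-110, 010-00, 010-11, 0101-0, 01011-, 1-1010, 1110-0
Prime implicants: -10111, 000010, 001111, 01-110, 010-00, 010-11, 0101-0, 01011-, 1-1010, 101101, 1110-0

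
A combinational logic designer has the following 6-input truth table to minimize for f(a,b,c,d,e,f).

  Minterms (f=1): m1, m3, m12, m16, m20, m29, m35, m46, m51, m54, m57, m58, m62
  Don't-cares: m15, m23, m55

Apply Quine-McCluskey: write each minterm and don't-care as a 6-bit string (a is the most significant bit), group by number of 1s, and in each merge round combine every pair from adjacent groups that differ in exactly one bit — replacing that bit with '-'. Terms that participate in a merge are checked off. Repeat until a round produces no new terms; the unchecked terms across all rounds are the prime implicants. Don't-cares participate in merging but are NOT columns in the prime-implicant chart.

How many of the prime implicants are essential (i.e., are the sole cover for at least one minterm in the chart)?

Round 0: 000001✓ 000011✓ 001100 001111 010000✓ 010100✓ 010111✓ 011101 100011✓ 101110✓ 110011✓ 110110✓ 110111✓ 111001 111010✓ 111110✓
Round 1: -00011 -10111 0000-1 010-00 1-0011 1-1110 11-110 110-11 11011- 111-10
PIs = {-00011, -10111, 0000-1, 001100, 001111, 010-00, 011101, 1-0011, 1-1110, 11-110, 110-11, 11011-, 111-10, 111001}
Coverage chart:
  m1: 0000-1 ←essential
  m3: -00011,0000-1
  m12: 001100 ←essential
  m16: 010-00 ←essential
  m20: 010-00 ←essential
  m29: 011101 ←essential
  m35: -00011,1-0011
  m46: 1-1110 ←essential
  m51: 1-0011,110-11
  m54: 11-110,11011-
  m57: 111001 ←essential
  m58: 111-10 ←essential
  m62: 1-1110,11-110,111-10
Essential: 0000-1, 001100, 010-00, 011101, 1-1110, 111-10, 111001

7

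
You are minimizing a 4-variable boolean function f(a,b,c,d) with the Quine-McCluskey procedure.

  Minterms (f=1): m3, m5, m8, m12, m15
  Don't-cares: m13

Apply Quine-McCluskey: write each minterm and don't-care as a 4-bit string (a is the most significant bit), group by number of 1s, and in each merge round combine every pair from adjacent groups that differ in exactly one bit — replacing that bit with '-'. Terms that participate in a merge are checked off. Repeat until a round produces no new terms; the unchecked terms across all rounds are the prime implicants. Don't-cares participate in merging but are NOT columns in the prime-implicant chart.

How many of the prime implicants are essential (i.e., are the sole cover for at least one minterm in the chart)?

Round 0: 0011 0101✓ 1000✓ 1100✓ 1101✓ 1111✓
Round 1: -101 1-00 11-1 110-
PIs = {-101, 0011, 1-00, 11-1, 110-}
Coverage chart:
  m3: 0011 ←essential
  m5: -101 ←essential
  m8: 1-00 ←essential
  m12: 1-00,110-
  m15: 11-1 ←essential
Essential: -101, 0011, 1-00, 11-1

4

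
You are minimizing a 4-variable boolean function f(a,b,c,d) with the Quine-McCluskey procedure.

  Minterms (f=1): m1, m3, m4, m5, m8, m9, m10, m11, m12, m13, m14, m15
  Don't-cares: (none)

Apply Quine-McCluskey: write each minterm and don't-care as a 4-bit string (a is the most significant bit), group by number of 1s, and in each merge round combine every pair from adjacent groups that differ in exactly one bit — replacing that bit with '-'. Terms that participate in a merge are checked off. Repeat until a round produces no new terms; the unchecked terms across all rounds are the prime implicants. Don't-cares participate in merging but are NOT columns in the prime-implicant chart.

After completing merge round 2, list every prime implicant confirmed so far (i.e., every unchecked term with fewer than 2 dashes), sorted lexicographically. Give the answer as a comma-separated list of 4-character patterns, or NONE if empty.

[col 0] 0001*, 0011*, 0100*, 0101*, 1000*, 1001*, 1010*, 1011*, 1100*, 1101*, 1110*, 1111*
[col 1] -001*, -011*, -100*, -101*, 0-01*, 00-1*, 010-*, 1-00*, 1-01*, 1-10*, 1-11*, 10-0*, 10-1*, 100-*, 101-*, 11-0*, 11-1*, 110-*, 111-*
[col 2] --01, -0-1, -10-, 1--0*, 1--1*, 1-0-*, 1-1-*, 10--*, 11--*
[col 3] 1---
Prime implicants: --01, -0-1, -10-, 1---

NONE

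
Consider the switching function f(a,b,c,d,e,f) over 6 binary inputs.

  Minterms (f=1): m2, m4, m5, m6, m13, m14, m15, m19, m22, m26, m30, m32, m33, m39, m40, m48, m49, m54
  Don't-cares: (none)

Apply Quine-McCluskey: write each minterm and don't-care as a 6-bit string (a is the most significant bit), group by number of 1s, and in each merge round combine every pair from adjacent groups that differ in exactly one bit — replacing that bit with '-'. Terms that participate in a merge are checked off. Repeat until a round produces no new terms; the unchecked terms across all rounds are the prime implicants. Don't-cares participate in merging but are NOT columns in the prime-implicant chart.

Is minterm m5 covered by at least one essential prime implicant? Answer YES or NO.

[col 0] 000010*, 000100*, 000101*, 000110*, 001101*, 001110*, 001111*, 010011, 010110*, 011010*, 011110*, 100000*, 100001*, 100111, 101000*, 110000*, 110001*, 110110*
[col 1] -10110, 0-0110*, 0-1110*, 00-101, 00-110*, 000-10, 0001-0, 00010-, 0011-1, 00111-, 01-110*, 011-10, 1-0000*, 1-0001*, 10-000, 10000-*, 11000-*
[col 2] 0--110, 1-000-
Prime implicants: -10110, 0--110, 00-101, 000-10, 0001-0, 00010-, 0011-1, 00111-, 010011, 011-10, 1-000-, 10-000, 100111
PI chart (minterm → PIs covering it):
  2 | 000-10  (sole → essential)
  4 | 0001-0,00010-
  5 | 00-101,00010-
  6 | 0--110,000-10,0001-0
  13 | 00-101,0011-1
  14 | 0--110,00111-
  15 | 0011-1,00111-
  19 | 010011  (sole → essential)
  22 | -10110,0--110
  26 | 011-10  (sole → essential)
  30 | 0--110,011-10
  32 | 1-000-,10-000
  33 | 1-000-  (sole → essential)
  39 | 100111  (sole → essential)
  40 | 10-000  (sole → essential)
  48 | 1-000-  (sole → essential)
  49 | 1-000-  (sole → essential)
  54 | -10110  (sole → essential)
Essential prime implicants: -10110, 000-10, 010011, 011-10, 1-000-, 10-000, 100111

NO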